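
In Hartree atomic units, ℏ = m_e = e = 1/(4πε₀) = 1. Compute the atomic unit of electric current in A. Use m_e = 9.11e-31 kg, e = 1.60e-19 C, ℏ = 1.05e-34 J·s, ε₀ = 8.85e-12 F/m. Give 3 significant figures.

From ℏ = m_e = e = 1/(4πε₀) = 1 the current scale is I_au = e E_h/ℏ = m_e e⁵/((4πε₀)²ℏ³).
E_h = 4.38e-18 J
e·E_h/ℏ = 6.67e-3 A

6.67e-3 A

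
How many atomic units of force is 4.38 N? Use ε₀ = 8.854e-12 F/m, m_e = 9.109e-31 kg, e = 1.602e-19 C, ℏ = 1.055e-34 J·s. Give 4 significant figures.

5.329e7

atomic unit of force: F_au = E_h/a₀ = m_e²e⁶/((4πε₀)³ℏ⁴) = 8.220e-8 N.
4.38 / 8.220e-8 = 5.329e7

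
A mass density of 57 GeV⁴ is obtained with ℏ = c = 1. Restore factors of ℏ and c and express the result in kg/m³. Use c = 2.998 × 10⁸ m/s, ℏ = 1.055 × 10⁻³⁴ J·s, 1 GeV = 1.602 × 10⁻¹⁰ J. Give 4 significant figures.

Mass density is [E]/(c²[L]³) = [E]⁴/(ℏ³c⁵).
1 GeV⁴ → 1/(ℏ³c⁵) × (1 GeV in J)⁴ = 2.316 × 10²⁰ kg/m³.
Result: 57 × 2.316 × 10²⁰ = 1.320 × 10²² kg/m³.

1.320 × 10²² kg/m³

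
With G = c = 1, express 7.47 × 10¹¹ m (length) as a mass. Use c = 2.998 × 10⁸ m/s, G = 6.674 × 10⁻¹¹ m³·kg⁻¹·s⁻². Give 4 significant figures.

1.006 × 10³⁹ kg

Length → mass via c²/G.
7.47 × 10¹¹ m × (c²/G) = 1.006 × 10³⁹ kg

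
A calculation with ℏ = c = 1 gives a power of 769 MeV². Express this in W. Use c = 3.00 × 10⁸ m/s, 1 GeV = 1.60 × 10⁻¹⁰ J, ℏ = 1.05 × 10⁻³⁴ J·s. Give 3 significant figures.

1.87 × 10¹¹ W

Power is [E]/[T] = [E]²/ℏ.
1 GeV² → 1/ℏ × (1 GeV in J)² = 2.44 × 10¹⁴ W.
Convert the energy scale: 769 MeV² = 7.69 × 10⁻⁴ GeV².
Result: 7.69 × 10⁻⁴ × 2.44 × 10¹⁴ = 1.87 × 10¹¹ W.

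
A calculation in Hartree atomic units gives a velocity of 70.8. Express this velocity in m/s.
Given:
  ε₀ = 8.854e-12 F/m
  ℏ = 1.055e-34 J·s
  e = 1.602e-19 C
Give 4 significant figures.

One atomic unit of velocity: v_au = e²/(4πε₀ℏ) = 2.186e6 m/s.
70.8 × 2.186e6 m/s = 1.548e8 m/s

1.548e8 m/s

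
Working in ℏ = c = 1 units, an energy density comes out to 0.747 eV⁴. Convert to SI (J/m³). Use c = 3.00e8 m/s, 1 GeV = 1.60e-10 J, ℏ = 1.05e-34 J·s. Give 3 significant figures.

15.7 J/m³

[E]/[L]³ = [E]⁴/(ℏc)³; restore (ℏc)⁻³.
1 GeV⁴ → 1/(ℏc)³ × (1 GeV in J)⁴ = 2.10e37 J/m³.
Convert the energy scale: 0.747 eV⁴ = 7.47e-37 GeV⁴.
Result: 7.47e-37 × 2.10e37 = 15.7 J/m³.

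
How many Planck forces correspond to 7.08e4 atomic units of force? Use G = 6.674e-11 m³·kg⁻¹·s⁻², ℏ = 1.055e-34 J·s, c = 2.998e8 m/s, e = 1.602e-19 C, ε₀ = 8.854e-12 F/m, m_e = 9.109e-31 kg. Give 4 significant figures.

4.808e-47

atomic unit of force: F_au = E_h/a₀ = m_e²e⁶/((4πε₀)³ℏ⁴) = 8.220e-8 N
Planck force: F_P = c⁴/G = 1.210e44 N
7.08e4 × 8.220e-8 / 1.210e44 = 4.808e-47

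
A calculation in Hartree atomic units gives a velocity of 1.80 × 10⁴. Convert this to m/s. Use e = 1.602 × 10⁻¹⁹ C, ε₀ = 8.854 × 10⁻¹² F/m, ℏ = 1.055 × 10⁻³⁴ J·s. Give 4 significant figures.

3.935 × 10¹⁰ m/s

One atomic unit of velocity: v_au = e²/(4πε₀ℏ) = 2.186 × 10⁶ m/s.
1.80 × 10⁴ × 2.186 × 10⁶ m/s = 3.935 × 10¹⁰ m/s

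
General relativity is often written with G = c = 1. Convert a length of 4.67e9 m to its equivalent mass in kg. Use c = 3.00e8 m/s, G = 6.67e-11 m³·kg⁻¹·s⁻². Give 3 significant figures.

6.30e36 kg

Length → mass via c²/G.
4.67e9 m × (c²/G) = 6.30e36 kg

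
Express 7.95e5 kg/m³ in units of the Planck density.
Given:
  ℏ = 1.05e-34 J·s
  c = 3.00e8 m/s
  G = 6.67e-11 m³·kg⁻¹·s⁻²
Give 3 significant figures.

1.53e-91

Planck density: ρ_P = c⁵/(ℏG²) = 5.20e96 kg/m³.
7.95e5 / 5.20e96 = 1.53e-91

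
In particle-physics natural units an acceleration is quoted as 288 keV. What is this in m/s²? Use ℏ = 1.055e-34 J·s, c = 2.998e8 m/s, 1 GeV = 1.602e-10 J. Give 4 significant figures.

Acceleration is [L]/[T]² = c·[E]/ℏ.
1 GeV → c/ℏ × (1 GeV in J) = 4.552e32 m/s².
Convert the energy scale: 288 keV = 2.88e-4 GeV.
Result: 2.88e-4 × 4.552e32 = 1.311e29 m/s².

1.311e29 m/s²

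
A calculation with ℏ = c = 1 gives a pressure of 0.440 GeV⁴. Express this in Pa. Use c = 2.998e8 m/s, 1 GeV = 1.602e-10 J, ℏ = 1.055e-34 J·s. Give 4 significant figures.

9.159e36 Pa

Pressure is [E]/[L]³ = [E]⁴/(ℏc)³.
1 GeV⁴ → 1/(ℏc)³ × (1 GeV in J)⁴ = 2.082e37 Pa.
Result: 0.440 × 2.082e37 = 9.159e36 Pa.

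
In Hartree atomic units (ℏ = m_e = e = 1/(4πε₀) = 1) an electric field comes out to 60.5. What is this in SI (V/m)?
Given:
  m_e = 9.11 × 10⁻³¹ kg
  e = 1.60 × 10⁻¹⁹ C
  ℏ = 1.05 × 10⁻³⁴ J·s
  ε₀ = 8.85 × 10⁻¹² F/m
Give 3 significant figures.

One atomic unit of electric field: E_au = E_h/(e a₀) = m_e²e⁵/((4πε₀)³ℏ⁴) = 5.20 × 10¹¹ V/m.
60.5 × 5.20 × 10¹¹ V/m = 3.15 × 10¹³ V/m

3.15 × 10¹³ V/m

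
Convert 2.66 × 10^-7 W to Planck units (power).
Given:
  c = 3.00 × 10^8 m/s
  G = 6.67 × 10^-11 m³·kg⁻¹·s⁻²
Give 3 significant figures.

Planck power: P_P = c⁵/G = 3.64 × 10^52 W.
2.66 × 10^-7 / 3.64 × 10^52 = 7.30 × 10^-60

7.30 × 10^-60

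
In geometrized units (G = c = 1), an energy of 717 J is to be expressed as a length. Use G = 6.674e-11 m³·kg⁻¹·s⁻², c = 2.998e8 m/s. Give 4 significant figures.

5.924e-42 m

Energy → length via G/c⁴.
717 J × (G/c⁴) = 5.924e-42 m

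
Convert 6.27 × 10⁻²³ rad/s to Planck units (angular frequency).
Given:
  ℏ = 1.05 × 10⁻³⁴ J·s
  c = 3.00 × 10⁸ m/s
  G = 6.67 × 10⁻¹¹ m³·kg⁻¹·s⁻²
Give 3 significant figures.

Planck angular frequency: ω_P = √(c⁵/(ℏG)) = 1.86 × 10⁴³ rad/s.
6.27 × 10⁻²³ / 1.86 × 10⁴³ = 3.37 × 10⁻⁶⁶

3.37 × 10⁻⁶⁶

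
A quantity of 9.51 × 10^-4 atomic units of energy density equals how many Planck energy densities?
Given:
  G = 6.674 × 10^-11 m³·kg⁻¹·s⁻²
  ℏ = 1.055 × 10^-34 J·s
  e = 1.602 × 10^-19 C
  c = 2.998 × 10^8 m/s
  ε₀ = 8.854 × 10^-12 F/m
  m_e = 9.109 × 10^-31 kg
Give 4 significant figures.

atomic unit of energy density: u_au = E_h/a₀³ = m_e⁴e¹⁰/((4πε₀)⁵ℏ⁸) = 2.929 × 10^13 J/m³
Planck energy density: u_P = c⁷/(ℏG²) = 4.632 × 10^113 J/m³
9.51 × 10^-4 × 2.929 × 10^13 / 4.632 × 10^113 = 6.013 × 10^-104

6.013 × 10^-104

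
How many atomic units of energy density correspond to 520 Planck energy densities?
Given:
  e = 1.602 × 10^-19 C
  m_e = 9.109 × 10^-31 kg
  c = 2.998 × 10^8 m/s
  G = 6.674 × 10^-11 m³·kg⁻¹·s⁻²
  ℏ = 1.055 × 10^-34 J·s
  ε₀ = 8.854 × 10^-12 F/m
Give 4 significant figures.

8.224 × 10^102

Planck energy density: u_P = c⁷/(ℏG²) = 4.632 × 10^113 J/m³
atomic unit of energy density: u_au = E_h/a₀³ = m_e⁴e¹⁰/((4πε₀)⁵ℏ⁸) = 2.929 × 10^13 J/m³
520 × 4.632 × 10^113 / 2.929 × 10^13 = 8.224 × 10^102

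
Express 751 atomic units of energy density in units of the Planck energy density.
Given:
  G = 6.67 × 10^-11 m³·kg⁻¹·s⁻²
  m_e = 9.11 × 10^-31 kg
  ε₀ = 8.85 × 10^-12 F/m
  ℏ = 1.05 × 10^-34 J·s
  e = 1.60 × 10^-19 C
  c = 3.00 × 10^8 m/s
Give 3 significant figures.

4.83 × 10^-98

atomic unit of energy density: u_au = E_h/a₀³ = m_e⁴e¹⁰/((4πε₀)⁵ℏ⁸) = 3.01 × 10^13 J/m³
Planck energy density: u_P = c⁷/(ℏG²) = 4.68 × 10^113 J/m³
751 × 3.01 × 10^13 / 4.68 × 10^113 = 4.83 × 10^-98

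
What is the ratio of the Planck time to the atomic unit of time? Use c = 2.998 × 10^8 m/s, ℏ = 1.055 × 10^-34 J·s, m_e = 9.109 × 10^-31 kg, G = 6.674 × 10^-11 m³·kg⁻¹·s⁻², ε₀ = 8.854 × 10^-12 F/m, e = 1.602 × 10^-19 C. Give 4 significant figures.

Planck time: t_P = √(ℏG/c⁵) = 5.392 × 10^-44 s
atomic unit of time: τ_au = (4πε₀)²ℏ³/(m_e e⁴) = 2.423 × 10^-17 s
ratio = 5.392 × 10^-44 / 2.423 × 10^-17 = 2.225 × 10^-27

2.225 × 10^-27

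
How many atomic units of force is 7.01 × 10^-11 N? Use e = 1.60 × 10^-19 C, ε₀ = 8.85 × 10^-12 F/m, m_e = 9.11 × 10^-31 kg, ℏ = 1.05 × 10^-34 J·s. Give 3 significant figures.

8.42 × 10^-4

atomic unit of force: F_au = E_h/a₀ = m_e²e⁶/((4πε₀)³ℏ⁴) = 8.33 × 10^-8 N.
7.01 × 10^-11 / 8.33 × 10^-8 = 8.42 × 10^-4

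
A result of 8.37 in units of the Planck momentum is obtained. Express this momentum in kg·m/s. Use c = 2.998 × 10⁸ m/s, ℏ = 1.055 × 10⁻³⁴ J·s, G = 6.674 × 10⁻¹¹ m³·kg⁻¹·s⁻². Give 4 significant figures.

54.63 kg·m/s

One Planck momentum: p_P = √(ℏc³/G) = 6.527 kg·m/s.
8.37 × 6.527 kg·m/s = 54.63 kg·m/s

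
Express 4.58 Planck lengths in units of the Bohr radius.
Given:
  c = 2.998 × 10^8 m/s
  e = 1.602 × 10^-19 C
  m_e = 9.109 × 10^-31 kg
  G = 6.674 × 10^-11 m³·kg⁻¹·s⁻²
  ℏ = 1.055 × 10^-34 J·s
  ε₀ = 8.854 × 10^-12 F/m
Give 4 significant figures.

1.398 × 10^-24

Planck length: ℓ_P = √(ℏG/c³) = 1.616 × 10^-35 m
Bohr radius: a₀ = 4πε₀ℏ²/(m_e e²) = 5.297 × 10^-11 m
4.58 × 1.616 × 10^-35 / 5.297 × 10^-11 = 1.398 × 10^-24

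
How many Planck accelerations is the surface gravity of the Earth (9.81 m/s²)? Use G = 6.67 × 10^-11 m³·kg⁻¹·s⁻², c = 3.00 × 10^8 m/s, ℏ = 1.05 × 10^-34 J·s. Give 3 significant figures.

Planck acceleration: a_P = √(c⁷/(ℏG)) = 5.59 × 10^51 m/s².
9.81 / 5.59 × 10^51 = 1.76 × 10^-51

1.76 × 10^-51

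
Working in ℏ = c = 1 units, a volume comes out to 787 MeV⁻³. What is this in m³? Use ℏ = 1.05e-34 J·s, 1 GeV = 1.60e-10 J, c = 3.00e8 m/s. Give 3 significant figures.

6.01e-36 m³

Volume is [L]³ = [E]⁻³·(ℏc)³.
1 GeV⁻³ → (ℏc)³ × (1 GeV in J)⁻³ = 7.63e-48 m³.
Convert the energy scale: 787 MeV⁻³ = 7.87e11 GeV⁻³.
Result: 7.87e11 × 7.63e-48 = 6.01e-36 m³.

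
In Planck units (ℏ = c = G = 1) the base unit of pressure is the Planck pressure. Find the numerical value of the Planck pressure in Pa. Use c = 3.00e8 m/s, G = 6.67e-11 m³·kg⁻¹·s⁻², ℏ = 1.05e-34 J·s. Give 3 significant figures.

p_P = c⁷/(ℏG²)
  = 2.19e59 / 4.67e-55
  = 4.68e113 Pa

4.68e113 Pa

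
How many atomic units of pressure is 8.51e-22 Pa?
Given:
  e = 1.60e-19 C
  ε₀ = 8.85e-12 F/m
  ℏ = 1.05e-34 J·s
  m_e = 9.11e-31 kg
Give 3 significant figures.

atomic unit of pressure: P_au = E_h/a₀³ = m_e⁴e¹⁰/((4πε₀)⁵ℏ⁸) = 3.01e13 Pa.
8.51e-22 / 3.01e13 = 2.82e-35

2.82e-35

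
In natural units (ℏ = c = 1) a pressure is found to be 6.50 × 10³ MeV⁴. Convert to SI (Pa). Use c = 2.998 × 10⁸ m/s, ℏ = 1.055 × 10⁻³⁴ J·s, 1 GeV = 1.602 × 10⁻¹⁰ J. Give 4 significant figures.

Pressure is [E]/[L]³ = [E]⁴/(ℏc)³.
1 GeV⁴ → 1/(ℏc)³ × (1 GeV in J)⁴ = 2.082 × 10³⁷ Pa.
Convert the energy scale: 6.50 × 10³ MeV⁴ = 6.50 × 10⁻⁹ GeV⁴.
Result: 6.50 × 10⁻⁹ × 2.082 × 10³⁷ = 1.353 × 10²⁹ Pa.

1.353 × 10²⁹ Pa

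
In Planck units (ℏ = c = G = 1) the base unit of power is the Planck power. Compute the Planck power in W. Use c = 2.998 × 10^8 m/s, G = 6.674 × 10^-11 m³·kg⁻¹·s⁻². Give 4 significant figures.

3.629 × 10^52 W

P_P = c⁵/G
  = 2.422 × 10^42 / 6.674 × 10^-11
  = 3.629 × 10^52 W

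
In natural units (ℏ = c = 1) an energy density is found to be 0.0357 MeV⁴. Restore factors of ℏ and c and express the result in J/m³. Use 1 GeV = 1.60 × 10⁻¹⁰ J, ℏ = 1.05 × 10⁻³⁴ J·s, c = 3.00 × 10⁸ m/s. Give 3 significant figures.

7.49 × 10²³ J/m³

[E]/[L]³ = [E]⁴/(ℏc)³; restore (ℏc)⁻³.
1 GeV⁴ → 1/(ℏc)³ × (1 GeV in J)⁴ = 2.10 × 10³⁷ J/m³.
Convert the energy scale: 0.0357 MeV⁴ = 3.57 × 10⁻¹⁴ GeV⁴.
Result: 3.57 × 10⁻¹⁴ × 2.10 × 10³⁷ = 7.49 × 10²³ J/m³.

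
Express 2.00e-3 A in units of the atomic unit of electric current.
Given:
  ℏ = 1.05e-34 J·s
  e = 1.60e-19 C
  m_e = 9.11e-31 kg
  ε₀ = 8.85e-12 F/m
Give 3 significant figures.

0.300

atomic unit of electric current: I_au = e E_h/ℏ = m_e e⁵/((4πε₀)²ℏ³) = 6.67e-3 A.
2.00e-3 / 6.67e-3 = 0.300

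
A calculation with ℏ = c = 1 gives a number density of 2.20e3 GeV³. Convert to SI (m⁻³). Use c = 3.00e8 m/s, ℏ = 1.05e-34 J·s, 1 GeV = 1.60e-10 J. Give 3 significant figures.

Number density is [L]⁻³ = [E]³/(ℏc)³.
1 GeV³ → 1/(ℏc)³ × (1 GeV in J)³ = 1.31e47 m⁻³.
Result: 2.20e3 × 1.31e47 = 2.88e50 m⁻³.

2.88e50 m⁻³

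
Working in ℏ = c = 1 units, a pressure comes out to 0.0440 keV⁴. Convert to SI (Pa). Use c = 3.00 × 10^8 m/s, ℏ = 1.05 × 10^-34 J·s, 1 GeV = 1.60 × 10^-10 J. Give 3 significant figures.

9.23 × 10^11 Pa

Pressure is [E]/[L]³ = [E]⁴/(ℏc)³.
1 GeV⁴ → 1/(ℏc)³ × (1 GeV in J)⁴ = 2.10 × 10^37 Pa.
Convert the energy scale: 0.0440 keV⁴ = 4.40 × 10^-26 GeV⁴.
Result: 4.40 × 10^-26 × 2.10 × 10^37 = 9.23 × 10^11 Pa.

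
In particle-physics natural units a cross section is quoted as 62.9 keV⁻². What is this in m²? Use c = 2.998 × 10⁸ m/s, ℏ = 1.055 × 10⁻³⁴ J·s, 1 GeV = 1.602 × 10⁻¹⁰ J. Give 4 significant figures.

Area is [L]² = [E]⁻²·(ℏc)²; restore (ℏc)².
1 GeV⁻² → (ℏc)² × (1 GeV in J)⁻² = 3.898 × 10⁻³² m².
Convert the energy scale: 62.9 keV⁻² = 6.29 × 10¹³ GeV⁻².
Result: 6.29 × 10¹³ × 3.898 × 10⁻³² = 2.452 × 10⁻¹⁸ m².

2.452 × 10⁻¹⁸ m²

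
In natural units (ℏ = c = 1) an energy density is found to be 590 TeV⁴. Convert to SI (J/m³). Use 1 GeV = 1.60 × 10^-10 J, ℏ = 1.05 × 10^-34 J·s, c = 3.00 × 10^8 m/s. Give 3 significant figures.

[E]/[L]³ = [E]⁴/(ℏc)³; restore (ℏc)⁻³.
1 GeV⁴ → 1/(ℏc)³ × (1 GeV in J)⁴ = 2.10 × 10^37 J/m³.
Convert the energy scale: 590 TeV⁴ = 5.90 × 10^14 GeV⁴.
Result: 5.90 × 10^14 × 2.10 × 10^37 = 1.24 × 10^52 J/m³.

1.24 × 10^52 J/m³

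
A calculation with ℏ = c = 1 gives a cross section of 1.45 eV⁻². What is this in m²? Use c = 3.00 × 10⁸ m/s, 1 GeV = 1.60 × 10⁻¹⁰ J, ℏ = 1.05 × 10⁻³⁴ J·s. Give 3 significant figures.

Area is [L]² = [E]⁻²·(ℏc)²; restore (ℏc)².
1 GeV⁻² → (ℏc)² × (1 GeV in J)⁻² = 3.88 × 10⁻³² m².
Convert the energy scale: 1.45 eV⁻² = 1.45 × 10¹⁸ GeV⁻².
Result: 1.45 × 10¹⁸ × 3.88 × 10⁻³² = 5.62 × 10⁻¹⁴ m².

5.62 × 10⁻¹⁴ m²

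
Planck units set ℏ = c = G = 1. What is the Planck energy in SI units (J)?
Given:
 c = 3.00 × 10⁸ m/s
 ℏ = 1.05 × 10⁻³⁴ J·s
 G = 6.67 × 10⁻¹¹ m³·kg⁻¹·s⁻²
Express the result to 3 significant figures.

1.96 × 10⁹ J

From ℏ = c = G = 1 the energy scale is E_P = √(ℏc⁵/G).
  = √(3.83 × 10¹⁸)
  = 1.96 × 10⁹ J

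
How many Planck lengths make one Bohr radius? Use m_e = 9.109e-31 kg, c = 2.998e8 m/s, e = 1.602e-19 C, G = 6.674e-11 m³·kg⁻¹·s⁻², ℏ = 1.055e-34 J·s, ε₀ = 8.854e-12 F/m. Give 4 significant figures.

Bohr radius: a₀ = 4πε₀ℏ²/(m_e e²) = 5.297e-11 m
Planck length: ℓ_P = √(ℏG/c³) = 1.616e-35 m
ratio = 5.297e-11 / 1.616e-35 = 3.277e24

3.277e24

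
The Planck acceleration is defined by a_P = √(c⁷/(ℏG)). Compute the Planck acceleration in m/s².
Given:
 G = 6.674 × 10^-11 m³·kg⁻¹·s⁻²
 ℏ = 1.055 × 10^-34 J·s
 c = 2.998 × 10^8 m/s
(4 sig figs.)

5.560 × 10^51 m/s²

a_P = √(c⁷/(ℏG))
  = √(3.092 × 10^103)
  = 5.560 × 10^51 m/s²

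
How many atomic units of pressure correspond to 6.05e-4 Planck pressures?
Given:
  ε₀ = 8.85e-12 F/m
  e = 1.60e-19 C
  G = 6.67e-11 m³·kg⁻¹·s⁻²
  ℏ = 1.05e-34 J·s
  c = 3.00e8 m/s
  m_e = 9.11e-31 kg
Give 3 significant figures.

9.40e96

Planck pressure: p_P = c⁷/(ℏG²) = 4.68e113 Pa
atomic unit of pressure: P_au = E_h/a₀³ = m_e⁴e¹⁰/((4πε₀)⁵ℏ⁸) = 3.01e13 Pa
6.05e-4 × 4.68e113 / 3.01e13 = 9.40e96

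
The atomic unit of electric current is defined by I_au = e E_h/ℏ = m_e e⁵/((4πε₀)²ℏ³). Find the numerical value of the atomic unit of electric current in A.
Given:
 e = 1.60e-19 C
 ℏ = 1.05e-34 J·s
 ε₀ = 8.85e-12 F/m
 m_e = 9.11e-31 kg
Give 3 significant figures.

6.67e-3 A

I_au = e E_h/ℏ = m_e e⁵/((4πε₀)²ℏ³)
E_h = 4.38e-18 J
e·E_h/ℏ = 6.67e-3 A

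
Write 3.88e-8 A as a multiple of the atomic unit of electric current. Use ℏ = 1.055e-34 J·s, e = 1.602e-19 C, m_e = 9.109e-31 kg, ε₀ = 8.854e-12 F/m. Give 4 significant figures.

atomic unit of electric current: I_au = e E_h/ℏ = m_e e⁵/((4πε₀)²ℏ³) = 6.612e-3 A.
3.88e-8 / 6.612e-3 = 5.868e-6

5.868e-6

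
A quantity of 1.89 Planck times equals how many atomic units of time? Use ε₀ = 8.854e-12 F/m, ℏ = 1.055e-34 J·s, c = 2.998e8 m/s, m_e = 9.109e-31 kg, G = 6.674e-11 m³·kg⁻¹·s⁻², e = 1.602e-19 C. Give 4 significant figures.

4.206e-27

Planck time: t_P = √(ℏG/c⁵) = 5.392e-44 s
atomic unit of time: τ_au = (4πε₀)²ℏ³/(m_e e⁴) = 2.423e-17 s
1.89 × 5.392e-44 / 2.423e-17 = 4.206e-27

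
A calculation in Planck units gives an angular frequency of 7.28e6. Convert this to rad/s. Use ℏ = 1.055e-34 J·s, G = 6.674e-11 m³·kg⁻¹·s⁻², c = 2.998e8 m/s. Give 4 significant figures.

1.350e50 rad/s

One Planck angular frequency: ω_P = √(c⁵/(ℏG)) = 1.855e43 rad/s.
7.28e6 × 1.855e43 rad/s = 1.350e50 rad/s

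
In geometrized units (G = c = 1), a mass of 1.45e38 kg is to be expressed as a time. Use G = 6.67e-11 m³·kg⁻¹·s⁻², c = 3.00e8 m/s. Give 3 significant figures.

358 s

Mass → time via G/c³.
1.45e38 kg × (G/c³) = 358 s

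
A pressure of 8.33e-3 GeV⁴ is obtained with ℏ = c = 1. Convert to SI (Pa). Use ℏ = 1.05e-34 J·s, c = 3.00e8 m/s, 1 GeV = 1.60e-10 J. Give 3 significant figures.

Pressure is [E]/[L]³ = [E]⁴/(ℏc)³.
1 GeV⁴ → 1/(ℏc)³ × (1 GeV in J)⁴ = 2.10e37 Pa.
Result: 8.33e-3 × 2.10e37 = 1.75e35 Pa.

1.75e35 Pa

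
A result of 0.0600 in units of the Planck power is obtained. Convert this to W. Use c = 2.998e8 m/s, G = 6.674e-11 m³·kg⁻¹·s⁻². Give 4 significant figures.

One Planck power: P_P = c⁵/G = 3.629e52 W.
0.0600 × 3.629e52 W = 2.177e51 W

2.177e51 W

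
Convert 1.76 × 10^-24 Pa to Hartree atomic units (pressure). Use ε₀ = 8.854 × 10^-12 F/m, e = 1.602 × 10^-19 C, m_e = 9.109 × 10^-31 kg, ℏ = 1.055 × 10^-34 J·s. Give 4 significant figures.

atomic unit of pressure: P_au = E_h/a₀³ = m_e⁴e¹⁰/((4πε₀)⁵ℏ⁸) = 2.929 × 10^13 Pa.
1.76 × 10^-24 / 2.929 × 10^13 = 6.009 × 10^-38

6.009 × 10^-38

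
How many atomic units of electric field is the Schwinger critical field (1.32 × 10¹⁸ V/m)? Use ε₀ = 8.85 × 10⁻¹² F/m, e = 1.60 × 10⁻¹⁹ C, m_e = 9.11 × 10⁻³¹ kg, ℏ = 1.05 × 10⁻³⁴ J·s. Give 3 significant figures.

atomic unit of electric field: E_au = E_h/(e a₀) = m_e²e⁵/((4πε₀)³ℏ⁴) = 5.20 × 10¹¹ V/m.
1.32 × 10¹⁸ / 5.20 × 10¹¹ = 2.54 × 10⁶

2.54 × 10⁶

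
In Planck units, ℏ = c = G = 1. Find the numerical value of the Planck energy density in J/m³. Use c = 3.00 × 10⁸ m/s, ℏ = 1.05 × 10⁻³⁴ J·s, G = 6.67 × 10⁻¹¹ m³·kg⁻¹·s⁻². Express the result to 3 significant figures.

4.68 × 10¹¹³ J/m³

From ℏ = c = G = 1 the energy density scale is u_P = c⁷/(ℏG²).
  = 2.19 × 10⁵⁹ / 4.67 × 10⁻⁵⁵
  = 4.68 × 10¹¹³ J/m³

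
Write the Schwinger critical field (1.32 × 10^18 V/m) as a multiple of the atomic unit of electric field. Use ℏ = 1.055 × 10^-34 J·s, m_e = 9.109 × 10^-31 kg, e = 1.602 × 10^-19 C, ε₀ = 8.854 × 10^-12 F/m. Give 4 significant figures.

atomic unit of electric field: E_au = E_h/(e a₀) = m_e²e⁵/((4πε₀)³ℏ⁴) = 5.131 × 10^11 V/m.
1.32 × 10^18 / 5.131 × 10^11 = 2.573 × 10^6

2.573 × 10^6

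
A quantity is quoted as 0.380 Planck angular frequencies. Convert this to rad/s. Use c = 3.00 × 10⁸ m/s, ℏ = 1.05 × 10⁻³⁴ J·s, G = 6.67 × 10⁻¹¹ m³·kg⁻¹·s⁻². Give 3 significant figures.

One Planck angular frequency: ω_P = √(c⁵/(ℏG)) = 1.86 × 10⁴³ rad/s.
0.380 × 1.86 × 10⁴³ rad/s = 7.08 × 10⁴² rad/s

7.08 × 10⁴² rad/s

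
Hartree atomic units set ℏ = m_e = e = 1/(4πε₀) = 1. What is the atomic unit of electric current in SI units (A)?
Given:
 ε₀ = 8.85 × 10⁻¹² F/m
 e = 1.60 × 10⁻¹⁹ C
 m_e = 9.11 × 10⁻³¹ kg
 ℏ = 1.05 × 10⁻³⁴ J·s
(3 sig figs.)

The unique combination of the constants set to 1 with dimensions of current is I_au = e E_h/ℏ = m_e e⁵/((4πε₀)²ℏ³).
E_h = 4.38 × 10⁻¹⁸ J
e·E_h/ℏ = 6.67 × 10⁻³ A

6.67 × 10⁻³ A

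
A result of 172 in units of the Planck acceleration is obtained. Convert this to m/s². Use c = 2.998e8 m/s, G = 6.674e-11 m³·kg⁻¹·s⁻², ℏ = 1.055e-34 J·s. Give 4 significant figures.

9.564e53 m/s²

One Planck acceleration: a_P = √(c⁷/(ℏG)) = 5.560e51 m/s².
172 × 5.560e51 m/s² = 9.564e53 m/s²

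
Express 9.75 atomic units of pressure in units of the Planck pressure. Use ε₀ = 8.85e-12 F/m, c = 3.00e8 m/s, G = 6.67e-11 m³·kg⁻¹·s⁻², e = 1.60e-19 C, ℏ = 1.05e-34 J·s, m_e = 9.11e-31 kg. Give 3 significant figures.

6.27e-100

atomic unit of pressure: P_au = E_h/a₀³ = m_e⁴e¹⁰/((4πε₀)⁵ℏ⁸) = 3.01e13 Pa
Planck pressure: p_P = c⁷/(ℏG²) = 4.68e113 Pa
9.75 × 3.01e13 / 4.68e113 = 6.27e-100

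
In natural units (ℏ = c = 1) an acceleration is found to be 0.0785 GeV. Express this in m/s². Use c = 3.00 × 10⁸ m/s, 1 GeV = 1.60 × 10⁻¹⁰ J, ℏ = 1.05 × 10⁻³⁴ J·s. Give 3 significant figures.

Acceleration is [L]/[T]² = c·[E]/ℏ.
1 GeV → c/ℏ × (1 GeV in J) = 4.57 × 10³² m/s².
Result: 0.0785 × 4.57 × 10³² = 3.59 × 10³¹ m/s².

3.59 × 10³¹ m/s²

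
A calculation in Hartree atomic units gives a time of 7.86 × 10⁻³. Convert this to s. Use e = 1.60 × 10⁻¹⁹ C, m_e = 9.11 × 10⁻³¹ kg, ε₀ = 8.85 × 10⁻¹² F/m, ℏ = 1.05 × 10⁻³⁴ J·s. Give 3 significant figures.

1.88 × 10⁻¹⁹ s

One atomic unit of time: τ_au = (4πε₀)²ℏ³/(m_e e⁴) = 2.40 × 10⁻¹⁷ s.
7.86 × 10⁻³ × 2.40 × 10⁻¹⁷ s = 1.88 × 10⁻¹⁹ s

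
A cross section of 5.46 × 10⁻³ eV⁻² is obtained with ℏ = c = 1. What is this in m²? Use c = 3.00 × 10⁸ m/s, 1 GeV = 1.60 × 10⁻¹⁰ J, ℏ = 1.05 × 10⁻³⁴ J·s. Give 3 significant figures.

Area is [L]² = [E]⁻²·(ℏc)²; restore (ℏc)².
1 GeV⁻² → (ℏc)² × (1 GeV in J)⁻² = 3.88 × 10⁻³² m².
Convert the energy scale: 5.46 × 10⁻³ eV⁻² = 5.46 × 10¹⁵ GeV⁻².
Result: 5.46 × 10¹⁵ × 3.88 × 10⁻³² = 2.12 × 10⁻¹⁶ m².

2.12 × 10⁻¹⁶ m²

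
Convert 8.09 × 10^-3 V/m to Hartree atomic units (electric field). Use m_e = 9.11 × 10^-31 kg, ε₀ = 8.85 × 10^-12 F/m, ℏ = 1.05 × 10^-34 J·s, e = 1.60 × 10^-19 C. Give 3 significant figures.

atomic unit of electric field: E_au = E_h/(e a₀) = m_e²e⁵/((4πε₀)³ℏ⁴) = 5.20 × 10^11 V/m.
8.09 × 10^-3 / 5.20 × 10^11 = 1.55 × 10^-14

1.55 × 10^-14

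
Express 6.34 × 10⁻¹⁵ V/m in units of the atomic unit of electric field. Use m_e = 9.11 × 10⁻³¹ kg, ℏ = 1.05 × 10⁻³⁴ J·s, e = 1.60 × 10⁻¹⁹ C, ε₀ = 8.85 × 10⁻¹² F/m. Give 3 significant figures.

1.22 × 10⁻²⁶

atomic unit of electric field: E_au = E_h/(e a₀) = m_e²e⁵/((4πε₀)³ℏ⁴) = 5.20 × 10¹¹ V/m.
6.34 × 10⁻¹⁵ / 5.20 × 10¹¹ = 1.22 × 10⁻²⁶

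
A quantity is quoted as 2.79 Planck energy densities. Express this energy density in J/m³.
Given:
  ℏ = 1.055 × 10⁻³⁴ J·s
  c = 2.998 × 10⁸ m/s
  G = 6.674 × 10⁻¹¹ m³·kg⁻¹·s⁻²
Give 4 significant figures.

One Planck energy density: u_P = c⁷/(ℏG²) = 4.632 × 10¹¹³ J/m³.
2.79 × 4.632 × 10¹¹³ J/m³ = 1.292 × 10¹¹⁴ J/m³

1.292 × 10¹¹⁴ J/m³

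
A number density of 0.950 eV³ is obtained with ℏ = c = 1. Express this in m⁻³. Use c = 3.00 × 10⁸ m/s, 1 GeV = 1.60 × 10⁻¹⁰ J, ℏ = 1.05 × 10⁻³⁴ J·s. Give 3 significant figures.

Number density is [L]⁻³ = [E]³/(ℏc)³.
1 GeV³ → 1/(ℏc)³ × (1 GeV in J)³ = 1.31 × 10⁴⁷ m⁻³.
Convert the energy scale: 0.950 eV³ = 9.50 × 10⁻²⁸ GeV³.
Result: 9.50 × 10⁻²⁸ × 1.31 × 10⁴⁷ = 1.24 × 10²⁰ m⁻³.

1.24 × 10²⁰ m⁻³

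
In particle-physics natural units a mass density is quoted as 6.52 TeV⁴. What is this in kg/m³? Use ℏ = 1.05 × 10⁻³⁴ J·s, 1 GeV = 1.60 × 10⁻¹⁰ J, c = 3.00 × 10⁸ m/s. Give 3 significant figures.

1.52 × 10³³ kg/m³

Mass density is [E]/(c²[L]³) = [E]⁴/(ℏ³c⁵).
1 GeV⁴ → 1/(ℏ³c⁵) × (1 GeV in J)⁴ = 2.33 × 10²⁰ kg/m³.
Convert the energy scale: 6.52 TeV⁴ = 6.52 × 10¹² GeV⁴.
Result: 6.52 × 10¹² × 2.33 × 10²⁰ = 1.52 × 10³³ kg/m³.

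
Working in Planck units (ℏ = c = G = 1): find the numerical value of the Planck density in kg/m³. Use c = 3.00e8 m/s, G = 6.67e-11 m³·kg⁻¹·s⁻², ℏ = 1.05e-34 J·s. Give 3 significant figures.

The unique combination of the constants set to 1 with dimensions of density is ρ_P = c⁵/(ℏG²).
  = 2.43e42 / 4.67e-55
  = 5.20e96 kg/m³

5.20e96 kg/m³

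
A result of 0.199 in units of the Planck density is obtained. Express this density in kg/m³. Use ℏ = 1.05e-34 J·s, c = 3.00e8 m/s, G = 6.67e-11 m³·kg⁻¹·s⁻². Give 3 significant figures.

One Planck density: ρ_P = c⁵/(ℏG²) = 5.20e96 kg/m³.
0.199 × 5.20e96 kg/m³ = 1.04e96 kg/m³

1.04e96 kg/m³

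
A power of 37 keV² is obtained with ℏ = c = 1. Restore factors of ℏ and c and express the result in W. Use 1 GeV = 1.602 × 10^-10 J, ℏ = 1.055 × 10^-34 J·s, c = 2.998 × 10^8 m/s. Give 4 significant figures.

Power is [E]/[T] = [E]²/ℏ.
1 GeV² → 1/ℏ × (1 GeV in J)² = 2.433 × 10^14 W.
Convert the energy scale: 37 keV² = 3.70 × 10^-11 GeV².
Result: 3.70 × 10^-11 × 2.433 × 10^14 = 9.001 × 10^3 W.

9.001 × 10^3 W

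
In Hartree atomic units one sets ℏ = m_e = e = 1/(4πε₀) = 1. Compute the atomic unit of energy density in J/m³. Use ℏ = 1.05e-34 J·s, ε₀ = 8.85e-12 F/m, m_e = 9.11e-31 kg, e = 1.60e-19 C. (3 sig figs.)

u_au = E_h/a₀³ = m_e⁴e¹⁰/((4πε₀)⁵ℏ⁸)
E_h = 4.38e-18 J
a₀ = 5.26e-11 m
E_h/a₀³ = 3.01e13 J/m³

3.01e13 J/m³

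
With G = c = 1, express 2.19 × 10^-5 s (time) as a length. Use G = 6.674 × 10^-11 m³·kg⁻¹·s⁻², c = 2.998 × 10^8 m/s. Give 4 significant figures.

6.566 × 10^3 m

Time → length via c.
2.19 × 10^-5 s × (c) = 6.566 × 10^3 m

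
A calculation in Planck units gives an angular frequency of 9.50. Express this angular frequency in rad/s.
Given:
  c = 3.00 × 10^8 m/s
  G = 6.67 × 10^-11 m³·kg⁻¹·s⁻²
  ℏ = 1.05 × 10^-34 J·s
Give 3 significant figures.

1.77 × 10^44 rad/s

One Planck angular frequency: ω_P = √(c⁵/(ℏG)) = 1.86 × 10^43 rad/s.
9.50 × 1.86 × 10^43 rad/s = 1.77 × 10^44 rad/s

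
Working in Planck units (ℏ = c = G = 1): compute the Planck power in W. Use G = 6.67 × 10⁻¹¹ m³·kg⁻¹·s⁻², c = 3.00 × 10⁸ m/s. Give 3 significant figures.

3.64 × 10⁵² W

Dimensional analysis gives P_P = c⁵/G.
  = 2.43 × 10⁴² / 6.67 × 10⁻¹¹
  = 3.64 × 10⁵² W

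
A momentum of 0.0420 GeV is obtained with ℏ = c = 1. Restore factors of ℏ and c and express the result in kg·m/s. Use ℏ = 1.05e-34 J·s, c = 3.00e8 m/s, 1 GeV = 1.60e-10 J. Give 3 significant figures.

Momentum is [E]/c; divide by c.
1 GeV → 1/c × (1 GeV in J) = 5.33e-19 kg·m/s.
Result: 0.0420 × 5.33e-19 = 2.24e-20 kg·m/s.

2.24e-20 kg·m/s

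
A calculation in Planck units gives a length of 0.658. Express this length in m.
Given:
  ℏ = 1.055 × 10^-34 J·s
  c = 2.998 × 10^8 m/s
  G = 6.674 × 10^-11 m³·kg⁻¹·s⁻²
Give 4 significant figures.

1.064 × 10^-35 m

One Planck length: ℓ_P = √(ℏG/c³) = 1.616 × 10^-35 m.
0.658 × 1.616 × 10^-35 m = 1.064 × 10^-35 m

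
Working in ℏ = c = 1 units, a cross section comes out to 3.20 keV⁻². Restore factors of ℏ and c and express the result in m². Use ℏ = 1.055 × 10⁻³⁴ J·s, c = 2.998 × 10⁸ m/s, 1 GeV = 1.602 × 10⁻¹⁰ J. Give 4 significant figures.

Area is [L]² = [E]⁻²·(ℏc)²; restore (ℏc)².
1 GeV⁻² → (ℏc)² × (1 GeV in J)⁻² = 3.898 × 10⁻³² m².
Convert the energy scale: 3.20 keV⁻² = 3.20 × 10¹² GeV⁻².
Result: 3.20 × 10¹² × 3.898 × 10⁻³² = 1.247 × 10⁻¹⁹ m².

1.247 × 10⁻¹⁹ m²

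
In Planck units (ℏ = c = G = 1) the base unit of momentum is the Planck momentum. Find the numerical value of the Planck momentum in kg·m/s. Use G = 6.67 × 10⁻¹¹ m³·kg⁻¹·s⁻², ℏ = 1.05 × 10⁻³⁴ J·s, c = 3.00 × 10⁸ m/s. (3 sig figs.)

6.52 kg·m/s

p_P = √(ℏc³/G)
  = √(42.5)
  = 6.52 kg·m/s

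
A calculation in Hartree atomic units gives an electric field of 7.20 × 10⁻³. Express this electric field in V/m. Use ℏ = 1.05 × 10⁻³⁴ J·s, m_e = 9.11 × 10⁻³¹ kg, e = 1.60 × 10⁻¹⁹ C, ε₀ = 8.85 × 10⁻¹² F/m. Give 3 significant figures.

3.75 × 10⁹ V/m

One atomic unit of electric field: E_au = E_h/(e a₀) = m_e²e⁵/((4πε₀)³ℏ⁴) = 5.20 × 10¹¹ V/m.
7.20 × 10⁻³ × 5.20 × 10¹¹ V/m = 3.75 × 10⁹ V/m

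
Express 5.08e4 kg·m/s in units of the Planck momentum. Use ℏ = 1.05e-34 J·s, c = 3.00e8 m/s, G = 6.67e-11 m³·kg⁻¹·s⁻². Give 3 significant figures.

7.79e3

Planck momentum: p_P = √(ℏc³/G) = 6.52 kg·m/s.
5.08e4 / 6.52 = 7.79e3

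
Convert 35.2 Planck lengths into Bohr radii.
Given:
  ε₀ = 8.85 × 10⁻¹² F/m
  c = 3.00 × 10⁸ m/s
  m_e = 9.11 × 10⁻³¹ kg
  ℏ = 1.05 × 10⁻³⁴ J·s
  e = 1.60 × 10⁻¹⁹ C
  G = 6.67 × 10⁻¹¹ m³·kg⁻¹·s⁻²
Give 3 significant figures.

1.08 × 10⁻²³

Planck length: ℓ_P = √(ℏG/c³) = 1.61 × 10⁻³⁵ m
Bohr radius: a₀ = 4πε₀ℏ²/(m_e e²) = 5.26 × 10⁻¹¹ m
35.2 × 1.61 × 10⁻³⁵ / 5.26 × 10⁻¹¹ = 1.08 × 10⁻²³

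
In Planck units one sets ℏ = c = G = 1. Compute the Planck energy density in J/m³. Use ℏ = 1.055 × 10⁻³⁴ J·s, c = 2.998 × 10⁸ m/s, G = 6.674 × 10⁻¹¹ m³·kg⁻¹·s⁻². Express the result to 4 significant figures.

4.632 × 10¹¹³ J/m³

u_P = c⁷/(ℏG²)
  = 2.177 × 10⁵⁹ / 4.699 × 10⁻⁵⁵
  = 4.632 × 10¹¹³ J/m³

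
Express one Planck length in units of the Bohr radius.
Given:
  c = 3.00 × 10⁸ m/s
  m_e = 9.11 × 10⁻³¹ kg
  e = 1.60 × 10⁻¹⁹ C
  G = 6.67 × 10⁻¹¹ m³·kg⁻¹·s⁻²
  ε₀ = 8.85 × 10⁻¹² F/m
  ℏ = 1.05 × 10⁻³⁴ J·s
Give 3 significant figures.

3.06 × 10⁻²⁵

Planck length: ℓ_P = √(ℏG/c³) = 1.61 × 10⁻³⁵ m
Bohr radius: a₀ = 4πε₀ℏ²/(m_e e²) = 5.26 × 10⁻¹¹ m
ratio = 1.61 × 10⁻³⁵ / 5.26 × 10⁻¹¹ = 3.06 × 10⁻²⁵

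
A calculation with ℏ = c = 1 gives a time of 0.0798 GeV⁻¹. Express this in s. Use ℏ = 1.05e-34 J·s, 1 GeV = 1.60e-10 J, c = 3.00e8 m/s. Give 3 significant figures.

A time is [E]⁻¹ in ℏ=c=1; restore one factor of ℏ.
1 GeV⁻¹ → ℏ × (1 GeV in J)⁻¹ = 6.56e-25 s.
Result: 0.0798 × 6.56e-25 = 5.24e-26 s.

5.24e-26 s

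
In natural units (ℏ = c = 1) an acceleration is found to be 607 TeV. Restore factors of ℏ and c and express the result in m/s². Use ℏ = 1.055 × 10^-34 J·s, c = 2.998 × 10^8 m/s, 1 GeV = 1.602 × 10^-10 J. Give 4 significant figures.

Acceleration is [L]/[T]² = c·[E]/ℏ.
1 GeV → c/ℏ × (1 GeV in J) = 4.552 × 10^32 m/s².
Convert the energy scale: 607 TeV = 6.07 × 10^5 GeV.
Result: 6.07 × 10^5 × 4.552 × 10^32 = 2.763 × 10^38 m/s².

2.763 × 10^38 m/s²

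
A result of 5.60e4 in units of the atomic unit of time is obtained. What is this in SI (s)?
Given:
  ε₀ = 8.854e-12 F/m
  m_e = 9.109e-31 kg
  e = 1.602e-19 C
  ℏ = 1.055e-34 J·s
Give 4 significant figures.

1.357e-12 s

One atomic unit of time: τ_au = (4πε₀)²ℏ³/(m_e e⁴) = 2.423e-17 s.
5.60e4 × 2.423e-17 s = 1.357e-12 s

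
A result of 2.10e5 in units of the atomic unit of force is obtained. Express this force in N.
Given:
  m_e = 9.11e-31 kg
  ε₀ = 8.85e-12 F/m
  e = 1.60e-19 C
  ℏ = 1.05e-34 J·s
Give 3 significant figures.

One atomic unit of force: F_au = E_h/a₀ = m_e²e⁶/((4πε₀)³ℏ⁴) = 8.33e-8 N.
2.10e5 × 8.33e-8 N = 0.0175 N

0.0175 N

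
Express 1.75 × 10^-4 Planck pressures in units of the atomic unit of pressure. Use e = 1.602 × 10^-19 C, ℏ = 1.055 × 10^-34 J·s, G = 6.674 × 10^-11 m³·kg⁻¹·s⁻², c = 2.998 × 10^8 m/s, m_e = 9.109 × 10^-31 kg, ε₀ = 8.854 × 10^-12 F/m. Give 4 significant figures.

Planck pressure: p_P = c⁷/(ℏG²) = 4.632 × 10^113 Pa
atomic unit of pressure: P_au = E_h/a₀³ = m_e⁴e¹⁰/((4πε₀)⁵ℏ⁸) = 2.929 × 10^13 Pa
1.75 × 10^-4 × 4.632 × 10^113 / 2.929 × 10^13 = 2.768 × 10^96

2.768 × 10^96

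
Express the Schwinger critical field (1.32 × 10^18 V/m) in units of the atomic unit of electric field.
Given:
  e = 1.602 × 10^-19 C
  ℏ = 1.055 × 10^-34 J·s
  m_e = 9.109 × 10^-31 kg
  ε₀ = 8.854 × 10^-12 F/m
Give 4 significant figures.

atomic unit of electric field: E_au = E_h/(e a₀) = m_e²e⁵/((4πε₀)³ℏ⁴) = 5.131 × 10^11 V/m.
1.32 × 10^18 / 5.131 × 10^11 = 2.573 × 10^6

2.573 × 10^6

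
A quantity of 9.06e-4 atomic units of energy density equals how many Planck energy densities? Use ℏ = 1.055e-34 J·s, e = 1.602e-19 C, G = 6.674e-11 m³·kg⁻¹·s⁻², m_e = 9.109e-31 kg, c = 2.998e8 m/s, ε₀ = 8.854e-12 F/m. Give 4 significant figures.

atomic unit of energy density: u_au = E_h/a₀³ = m_e⁴e¹⁰/((4πε₀)⁵ℏ⁸) = 2.929e13 J/m³
Planck energy density: u_P = c⁷/(ℏG²) = 4.632e113 J/m³
9.06e-4 × 2.929e13 / 4.632e113 = 5.729e-104

5.729e-104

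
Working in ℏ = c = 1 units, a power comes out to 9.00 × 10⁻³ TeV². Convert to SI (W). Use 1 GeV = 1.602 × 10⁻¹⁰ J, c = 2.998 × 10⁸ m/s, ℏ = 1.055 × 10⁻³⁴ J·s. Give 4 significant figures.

2.189 × 10¹⁸ W

Power is [E]/[T] = [E]²/ℏ.
1 GeV² → 1/ℏ × (1 GeV in J)² = 2.433 × 10¹⁴ W.
Convert the energy scale: 9.00 × 10⁻³ TeV² = 9.00 × 10³ GeV².
Result: 9.00 × 10³ × 2.433 × 10¹⁴ = 2.189 × 10¹⁸ W.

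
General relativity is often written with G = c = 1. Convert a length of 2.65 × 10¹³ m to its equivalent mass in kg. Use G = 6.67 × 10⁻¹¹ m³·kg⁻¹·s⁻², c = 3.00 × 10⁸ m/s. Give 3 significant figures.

Length → mass via c²/G.
2.65 × 10¹³ m × (c²/G) = 3.58 × 10⁴⁰ kg

3.58 × 10⁴⁰ kg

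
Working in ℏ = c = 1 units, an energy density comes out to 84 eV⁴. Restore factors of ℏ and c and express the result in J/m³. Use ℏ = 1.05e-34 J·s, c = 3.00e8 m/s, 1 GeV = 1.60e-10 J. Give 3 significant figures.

[E]/[L]³ = [E]⁴/(ℏc)³; restore (ℏc)⁻³.
1 GeV⁴ → 1/(ℏc)³ × (1 GeV in J)⁴ = 2.10e37 J/m³.
Convert the energy scale: 84 eV⁴ = 8.40e-35 GeV⁴.
Result: 8.40e-35 × 2.10e37 = 1.76e3 J/m³.

1.76e3 J/m³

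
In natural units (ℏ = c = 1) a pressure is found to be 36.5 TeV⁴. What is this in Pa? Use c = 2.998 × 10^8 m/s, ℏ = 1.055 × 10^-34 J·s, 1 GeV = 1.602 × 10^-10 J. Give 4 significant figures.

Pressure is [E]/[L]³ = [E]⁴/(ℏc)³.
1 GeV⁴ → 1/(ℏc)³ × (1 GeV in J)⁴ = 2.082 × 10^37 Pa.
Convert the energy scale: 36.5 TeV⁴ = 3.65 × 10^13 GeV⁴.
Result: 3.65 × 10^13 × 2.082 × 10^37 = 7.598 × 10^50 Pa.

7.598 × 10^50 Pa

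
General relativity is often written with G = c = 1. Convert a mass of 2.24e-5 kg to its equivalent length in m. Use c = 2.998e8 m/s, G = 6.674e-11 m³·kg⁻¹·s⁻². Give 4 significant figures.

In G = c = 1 units mass has dimensions of length; the conversion factor is G/c².
2.24e-5 kg × (G/c²) = 1.663e-32 m

1.663e-32 m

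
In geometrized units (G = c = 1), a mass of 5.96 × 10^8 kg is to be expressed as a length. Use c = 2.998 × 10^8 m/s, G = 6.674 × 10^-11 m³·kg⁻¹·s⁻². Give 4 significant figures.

In G = c = 1 units mass has dimensions of length; the conversion factor is G/c².
5.96 × 10^8 kg × (G/c²) = 4.426 × 10^-19 m

4.426 × 10^-19 m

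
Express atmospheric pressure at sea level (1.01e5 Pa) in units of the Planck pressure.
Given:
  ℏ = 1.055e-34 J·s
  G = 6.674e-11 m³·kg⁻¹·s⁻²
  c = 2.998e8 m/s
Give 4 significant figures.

Planck pressure: p_P = c⁷/(ℏG²) = 4.632e113 Pa.
1.01e5 / 4.632e113 = 2.180e-109

2.180e-109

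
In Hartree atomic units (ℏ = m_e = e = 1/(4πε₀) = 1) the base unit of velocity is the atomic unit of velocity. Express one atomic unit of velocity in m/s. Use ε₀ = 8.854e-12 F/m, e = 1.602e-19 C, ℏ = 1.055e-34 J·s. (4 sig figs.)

v_au = e²/(4πε₀ℏ)
  = 2.566e-38 / 1.174e-44
  = 2.186e6 m/s

2.186e6 m/s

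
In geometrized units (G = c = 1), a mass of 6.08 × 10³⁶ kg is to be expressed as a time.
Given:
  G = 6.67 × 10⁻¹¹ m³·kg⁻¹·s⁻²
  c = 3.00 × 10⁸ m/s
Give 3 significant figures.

Mass → time via G/c³.
6.08 × 10³⁶ kg × (G/c³) = 15 s

15 s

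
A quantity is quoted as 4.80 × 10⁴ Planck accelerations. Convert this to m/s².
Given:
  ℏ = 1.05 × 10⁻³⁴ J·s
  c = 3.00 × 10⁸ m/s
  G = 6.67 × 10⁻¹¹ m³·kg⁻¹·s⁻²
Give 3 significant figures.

2.68 × 10⁵⁶ m/s²

One Planck acceleration: a_P = √(c⁷/(ℏG)) = 5.59 × 10⁵¹ m/s².
4.80 × 10⁴ × 5.59 × 10⁵¹ m/s² = 2.68 × 10⁵⁶ m/s²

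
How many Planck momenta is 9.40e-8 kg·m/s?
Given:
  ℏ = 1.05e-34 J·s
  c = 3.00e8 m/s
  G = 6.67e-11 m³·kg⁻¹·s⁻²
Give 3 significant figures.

1.44e-8

Planck momentum: p_P = √(ℏc³/G) = 6.52 kg·m/s.
9.40e-8 / 6.52 = 1.44e-8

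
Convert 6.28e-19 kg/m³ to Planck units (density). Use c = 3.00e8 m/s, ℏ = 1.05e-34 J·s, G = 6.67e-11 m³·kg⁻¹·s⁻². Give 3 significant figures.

1.21e-115

Planck density: ρ_P = c⁵/(ℏG²) = 5.20e96 kg/m³.
6.28e-19 / 5.20e96 = 1.21e-115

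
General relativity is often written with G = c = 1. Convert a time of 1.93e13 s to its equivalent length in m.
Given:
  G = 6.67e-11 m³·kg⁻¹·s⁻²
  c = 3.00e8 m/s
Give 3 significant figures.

5.79e21 m

Time → length via c.
1.93e13 s × (c) = 5.79e21 m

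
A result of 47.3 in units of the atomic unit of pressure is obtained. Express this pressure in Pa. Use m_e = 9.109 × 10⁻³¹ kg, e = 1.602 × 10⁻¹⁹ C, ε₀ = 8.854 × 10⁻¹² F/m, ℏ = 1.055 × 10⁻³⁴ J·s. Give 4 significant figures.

One atomic unit of pressure: P_au = E_h/a₀³ = m_e⁴e¹⁰/((4πε₀)⁵ℏ⁸) = 2.929 × 10¹³ Pa.
47.3 × 2.929 × 10¹³ Pa = 1.385 × 10¹⁵ Pa

1.385 × 10¹⁵ Pa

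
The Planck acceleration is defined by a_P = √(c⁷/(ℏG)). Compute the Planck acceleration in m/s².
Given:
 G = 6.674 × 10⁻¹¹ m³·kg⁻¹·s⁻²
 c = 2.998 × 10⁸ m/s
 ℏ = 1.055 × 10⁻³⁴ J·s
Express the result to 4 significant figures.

a_P = √(c⁷/(ℏG))
  = √(3.092 × 10¹⁰³)
  = 5.560 × 10⁵¹ m/s²

5.560 × 10⁵¹ m/s²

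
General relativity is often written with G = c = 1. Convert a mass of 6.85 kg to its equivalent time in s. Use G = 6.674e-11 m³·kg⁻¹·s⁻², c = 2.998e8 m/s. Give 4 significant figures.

1.697e-35 s

Mass → time via G/c³.
6.85 kg × (G/c³) = 1.697e-35 s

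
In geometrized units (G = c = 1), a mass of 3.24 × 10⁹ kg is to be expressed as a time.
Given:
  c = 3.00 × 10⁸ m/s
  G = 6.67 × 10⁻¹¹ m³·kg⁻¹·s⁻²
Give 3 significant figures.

8.00 × 10⁻²⁷ s

Mass → time via G/c³.
3.24 × 10⁹ kg × (G/c³) = 8.00 × 10⁻²⁷ s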